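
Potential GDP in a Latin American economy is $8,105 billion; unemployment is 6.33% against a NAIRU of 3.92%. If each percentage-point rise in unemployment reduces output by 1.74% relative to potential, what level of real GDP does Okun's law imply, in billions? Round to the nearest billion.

Unemployment gap = 6.33 - 3.92 = 2.41 points, so the output gap is -1.74 × 2.41 = -4.1934%.
Actual GDP = 8105 × (1 - 4.1934/100) = 8105 × 0.958066 ≈ 7765 billion.

$7,765 billion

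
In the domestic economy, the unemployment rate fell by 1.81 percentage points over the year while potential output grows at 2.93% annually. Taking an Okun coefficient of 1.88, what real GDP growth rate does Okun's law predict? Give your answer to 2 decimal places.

6.33%

Growth-rate Okun's law: g_Y = g_Y* - β × Δu.
g_Y = 2.93 - 1.88 × (-1.81) = 2.93 + 3.4028 = 6.3328%, i.e. 6.33% to 2 d.p.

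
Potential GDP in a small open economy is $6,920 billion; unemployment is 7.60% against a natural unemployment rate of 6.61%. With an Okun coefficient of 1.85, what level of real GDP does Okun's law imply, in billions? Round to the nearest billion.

Unemployment gap = 7.6 - 6.61 = 0.99 points, so the output gap is -1.85 × 0.99 = -1.8315%.
Actual GDP = 6920 × (1 - 1.8315/100) = 6920 × 0.981685 ≈ 6793 billion.

$6,793 billion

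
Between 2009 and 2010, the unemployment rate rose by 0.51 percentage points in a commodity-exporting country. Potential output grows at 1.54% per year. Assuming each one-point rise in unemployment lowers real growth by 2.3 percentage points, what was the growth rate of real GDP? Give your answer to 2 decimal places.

0.37%

Growth-rate Okun's law: g_Y = g_Y* - β × Δu.
g_Y = 1.54 - 2.3 × (0.51) = 1.54 - 1.173 = 0.367%, i.e. 0.37% to 2 d.p.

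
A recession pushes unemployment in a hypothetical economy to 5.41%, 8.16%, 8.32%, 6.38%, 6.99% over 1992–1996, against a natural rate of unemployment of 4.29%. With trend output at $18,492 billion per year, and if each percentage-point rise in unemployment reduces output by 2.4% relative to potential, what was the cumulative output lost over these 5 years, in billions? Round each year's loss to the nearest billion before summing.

Year 1992: gap = -2.4 × (5.41 - 4.29) = -2.688%, loss ≈ 18492 × 2.688/100 ≈ 497.
Year 1993: gap = -2.4 × (8.16 - 4.29) = -9.288%, loss ≈ 18492 × 9.288/100 ≈ 1718.
Year 1994: gap = -2.4 × (8.32 - 4.29) = -9.672%, loss ≈ 18492 × 9.672/100 ≈ 1789.
Year 1995: gap = -2.4 × (6.38 - 4.29) = -5.016%, loss ≈ 18492 × 5.016/100 ≈ 928.
Year 1996: gap = -2.4 × (6.99 - 4.29) = -6.48%, loss ≈ 18492 × 6.48/100 ≈ 1198.
Total lost output = 497 + 1718 + 1789 + 928 + 1198 = 6130 billion.

$6,130 billion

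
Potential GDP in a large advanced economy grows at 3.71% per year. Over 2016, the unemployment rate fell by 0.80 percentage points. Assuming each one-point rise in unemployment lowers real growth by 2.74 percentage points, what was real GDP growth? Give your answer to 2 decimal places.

Growth-rate Okun's law: g_Y = g_Y* - β × Δu.
g_Y = 3.71 - 2.74 × (-0.80) = 3.71 + 2.192 = 5.902%, i.e. 5.90% to 2 d.p.

5.90%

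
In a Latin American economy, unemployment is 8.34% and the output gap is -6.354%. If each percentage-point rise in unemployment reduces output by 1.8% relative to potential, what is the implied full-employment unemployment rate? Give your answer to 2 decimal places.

4.81%

From Okun's law, u - u* = -(output gap)/β = -(-6.354)/1.8 = 3.53 points.
So u* = 8.34 - 3.53 = 4.81%.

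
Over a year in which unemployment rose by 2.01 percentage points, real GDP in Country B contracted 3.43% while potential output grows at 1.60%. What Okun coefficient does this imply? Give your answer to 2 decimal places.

Growth form: g_Y = g_Y* - β × Δu, so β = (g_Y* - g_Y)/Δu.
β = (1.6 + 3.43)/2.01 = 5.03/2.01 = 2.50.

β ≈ 2.50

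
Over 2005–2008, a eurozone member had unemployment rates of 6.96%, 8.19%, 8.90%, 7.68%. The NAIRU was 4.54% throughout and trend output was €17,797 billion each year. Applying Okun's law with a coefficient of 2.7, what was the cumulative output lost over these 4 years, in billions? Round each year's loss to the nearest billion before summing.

Year 2005: gap = -2.7 × (6.96 - 4.54) = -6.534%, loss ≈ 17797 × 6.534/100 ≈ 1163.
Year 2006: gap = -2.7 × (8.19 - 4.54) = -9.855%, loss ≈ 17797 × 9.855/100 ≈ 1754.
Year 2007: gap = -2.7 × (8.9 - 4.54) = -11.772%, loss ≈ 17797 × 11.772/100 ≈ 2095.
Year 2008: gap = -2.7 × (7.68 - 4.54) = -8.478%, loss ≈ 17797 × 8.478/100 ≈ 1509.
Total lost output = 1163 + 1754 + 2095 + 1509 = 6521 billion.

€6,521 billion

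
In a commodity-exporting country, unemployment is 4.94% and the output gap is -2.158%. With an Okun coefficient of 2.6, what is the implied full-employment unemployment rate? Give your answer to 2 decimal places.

From Okun's law, u - u* = -(output gap)/β = -(-2.158)/2.6 = 0.83 points.
So u* = 4.94 - 0.83 = 4.11%.

4.11%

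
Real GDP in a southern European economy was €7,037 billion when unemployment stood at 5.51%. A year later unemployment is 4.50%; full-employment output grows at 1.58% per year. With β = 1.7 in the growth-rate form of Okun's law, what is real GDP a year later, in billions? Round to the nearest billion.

€7,269 billion

Δu = 4.5 - 5.51 = -1.01 points.
Okun's law (growth form): g_Y = g_Y* - β × Δu = 1.58 - 1.7 × (-1.01) = 1.58 + 1.717 = 3.297%.
Real GDP in the next year = 7037 × (1 + 3.297/100) = 7037 × 1.03297 ≈ 7269 billion.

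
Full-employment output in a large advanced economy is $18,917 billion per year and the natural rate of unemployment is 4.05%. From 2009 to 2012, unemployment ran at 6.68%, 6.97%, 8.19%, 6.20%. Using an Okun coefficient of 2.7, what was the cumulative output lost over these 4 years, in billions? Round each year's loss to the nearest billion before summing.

$6,047 billion

Year 2009: gap = -2.7 × (6.68 - 4.05) = -7.101%, loss ≈ 18917 × 7.101/100 ≈ 1343.
Year 2010: gap = -2.7 × (6.97 - 4.05) = -7.884%, loss ≈ 18917 × 7.884/100 ≈ 1491.
Year 2011: gap = -2.7 × (8.19 - 4.05) = -11.178%, loss ≈ 18917 × 11.178/100 ≈ 2115.
Year 2012: gap = -2.7 × (6.2 - 4.05) = -5.805%, loss ≈ 18917 × 5.805/100 ≈ 1098.
Total lost output = 1343 + 1491 + 2115 + 1098 = 6047 billion.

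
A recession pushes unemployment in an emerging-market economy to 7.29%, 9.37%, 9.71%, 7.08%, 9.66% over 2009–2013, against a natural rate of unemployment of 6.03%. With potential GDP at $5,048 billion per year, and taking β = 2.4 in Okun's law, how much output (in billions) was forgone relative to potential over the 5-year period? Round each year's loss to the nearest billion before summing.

$1,571 billion

Year 2009: gap = -2.4 × (7.29 - 6.03) = -3.024%, loss ≈ 5048 × 3.024/100 ≈ 153.
Year 2010: gap = -2.4 × (9.37 - 6.03) = -8.016%, loss ≈ 5048 × 8.016/100 ≈ 405.
Year 2011: gap = -2.4 × (9.71 - 6.03) = -8.832%, loss ≈ 5048 × 8.832/100 ≈ 446.
Year 2012: gap = -2.4 × (7.08 - 6.03) = -2.52%, loss ≈ 5048 × 2.52/100 ≈ 127.
Year 2013: gap = -2.4 × (9.66 - 6.03) = -8.712%, loss ≈ 5048 × 8.712/100 ≈ 440.
Total lost output = 153 + 405 + 446 + 127 + 440 = 1571 billion.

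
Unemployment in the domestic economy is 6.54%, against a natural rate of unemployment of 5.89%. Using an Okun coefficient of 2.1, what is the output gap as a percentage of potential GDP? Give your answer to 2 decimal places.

The unemployment gap is 6.54 - 5.89 = 0.65 percentage points.
Okun's law gives an output gap of -2.1 × 0.65 = -1.365%, i.e. 1.37% below potential.

-1.37%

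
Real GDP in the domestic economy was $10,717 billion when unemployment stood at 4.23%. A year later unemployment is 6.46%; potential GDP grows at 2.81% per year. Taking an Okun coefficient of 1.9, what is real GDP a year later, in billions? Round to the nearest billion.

$10,564 billion

Δu = 6.46 - 4.23 = 2.23 points.
Okun's law (growth form): g_Y = g_Y* - β × Δu = 2.81 - 1.9 × (2.23) = 2.81 - 4.237 = -1.427%.
Real GDP in the next year = 10717 × (1 - 1.427/100) = 10717 × 0.98573 ≈ 10564 billion.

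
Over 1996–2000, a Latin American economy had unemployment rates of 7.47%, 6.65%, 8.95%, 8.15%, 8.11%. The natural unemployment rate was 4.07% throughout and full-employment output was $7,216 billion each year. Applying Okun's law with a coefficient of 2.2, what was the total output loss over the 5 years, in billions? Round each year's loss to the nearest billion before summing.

Year 1996: gap = -2.2 × (7.47 - 4.07) = -7.48%, loss ≈ 7216 × 7.48/100 ≈ 540.
Year 1997: gap = -2.2 × (6.65 - 4.07) = -5.676%, loss ≈ 7216 × 5.676/100 ≈ 410.
Year 1998: gap = -2.2 × (8.95 - 4.07) = -10.736%, loss ≈ 7216 × 10.736/100 ≈ 775.
Year 1999: gap = -2.2 × (8.15 - 4.07) = -8.976%, loss ≈ 7216 × 8.976/100 ≈ 648.
Year 2000: gap = -2.2 × (8.11 - 4.07) = -8.888%, loss ≈ 7216 × 8.888/100 ≈ 641.
Total lost output = 540 + 410 + 775 + 648 + 641 = 3014 billion.

$3,014 billion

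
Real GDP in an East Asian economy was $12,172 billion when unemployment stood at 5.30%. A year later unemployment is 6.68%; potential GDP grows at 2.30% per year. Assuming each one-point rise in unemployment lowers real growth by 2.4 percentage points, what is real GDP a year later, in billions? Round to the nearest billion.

Δu = 6.68 - 5.3 = 1.38 points.
Okun's law (growth form): g_Y = g_Y* - β × Δu = 2.30 - 2.4 × (1.38) = 2.3 - 3.312 = -1.012%.
Real GDP in the next year = 12172 × (1 - 1.012/100) = 12172 × 0.98988 ≈ 12049 billion.

$12,049 billion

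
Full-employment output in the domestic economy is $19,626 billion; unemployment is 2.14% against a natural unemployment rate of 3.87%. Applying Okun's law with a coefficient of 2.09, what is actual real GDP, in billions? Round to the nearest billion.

$20,336 billion

Unemployment gap = 2.14 - 3.87 = -1.73 points, so the output gap is -2.09 × (-1.73) = 3.6157%.
Actual GDP = 19626 × (1 + 3.6157/100) = 19626 × 1.036157 ≈ 20336 billion.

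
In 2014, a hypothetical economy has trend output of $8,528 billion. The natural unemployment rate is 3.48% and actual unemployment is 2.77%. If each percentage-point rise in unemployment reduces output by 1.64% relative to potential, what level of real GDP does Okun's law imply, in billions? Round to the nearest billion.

Unemployment gap = 2.77 - 3.48 = -0.71 points, so the output gap is -1.64 × (-0.71) = 1.1644%.
Actual GDP = 8528 × (1 + 1.1644/100) = 8528 × 1.011644 ≈ 8627 billion.

$8,627 billion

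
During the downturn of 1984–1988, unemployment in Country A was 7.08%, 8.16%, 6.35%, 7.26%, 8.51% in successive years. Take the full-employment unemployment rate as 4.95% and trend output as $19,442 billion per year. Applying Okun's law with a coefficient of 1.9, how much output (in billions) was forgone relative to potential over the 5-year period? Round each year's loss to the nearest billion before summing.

$4,658 billion

Year 1984: gap = -1.9 × (7.08 - 4.95) = -4.047%, loss ≈ 19442 × 4.047/100 ≈ 787.
Year 1985: gap = -1.9 × (8.16 - 4.95) = -6.099%, loss ≈ 19442 × 6.099/100 ≈ 1186.
Year 1986: gap = -1.9 × (6.35 - 4.95) = -2.66%, loss ≈ 19442 × 2.66/100 ≈ 517.
Year 1987: gap = -1.9 × (7.26 - 4.95) = -4.389%, loss ≈ 19442 × 4.389/100 ≈ 853.
Year 1988: gap = -1.9 × (8.51 - 4.95) = -6.764%, loss ≈ 19442 × 6.764/100 ≈ 1315.
Total lost output = 787 + 1186 + 517 + 853 + 1315 = 4658 billion.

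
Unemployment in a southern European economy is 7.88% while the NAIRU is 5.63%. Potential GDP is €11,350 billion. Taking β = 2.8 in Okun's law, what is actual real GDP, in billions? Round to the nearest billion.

Unemployment gap = 7.88 - 5.63 = 2.25 points, so the output gap is -2.8 × 2.25 = -6.3%.
Actual GDP = 11350 × (1 - 6.3/100) = 11350 × 0.937 ≈ 10635 billion.

€10,635 billion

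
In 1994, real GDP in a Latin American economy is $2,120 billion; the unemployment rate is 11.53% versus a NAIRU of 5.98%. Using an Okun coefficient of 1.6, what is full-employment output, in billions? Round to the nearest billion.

Unemployment gap = 11.53 - 5.98 = 5.55 points, so output gap = -1.6 × 5.55 = -8.88%.
Since Y = Y* × (1 + gap/100), Y* = 2120/0.9112 ≈ 2327 billion.

$2,327 billion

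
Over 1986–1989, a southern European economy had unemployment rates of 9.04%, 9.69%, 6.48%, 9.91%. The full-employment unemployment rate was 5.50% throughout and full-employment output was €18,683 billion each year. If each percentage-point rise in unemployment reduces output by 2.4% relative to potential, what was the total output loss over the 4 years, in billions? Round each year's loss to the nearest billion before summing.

Year 1986: gap = -2.4 × (9.04 - 5.5) = -8.496%, loss ≈ 18683 × 8.496/100 ≈ 1587.
Year 1987: gap = -2.4 × (9.69 - 5.5) = -10.056%, loss ≈ 18683 × 10.056/100 ≈ 1879.
Year 1988: gap = -2.4 × (6.48 - 5.5) = -2.352%, loss ≈ 18683 × 2.352/100 ≈ 439.
Year 1989: gap = -2.4 × (9.91 - 5.5) = -10.584%, loss ≈ 18683 × 10.584/100 ≈ 1977.
Total lost output = 1587 + 1879 + 439 + 1977 = 5882 billion.

€5,882 billion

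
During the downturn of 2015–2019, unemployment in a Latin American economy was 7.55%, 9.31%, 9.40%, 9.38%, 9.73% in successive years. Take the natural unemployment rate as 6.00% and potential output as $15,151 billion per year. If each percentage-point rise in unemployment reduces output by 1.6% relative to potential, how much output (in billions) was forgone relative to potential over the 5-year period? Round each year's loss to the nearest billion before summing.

Year 2015: gap = -1.6 × (7.55 - 6) = -2.48%, loss ≈ 15151 × 2.48/100 ≈ 376.
Year 2016: gap = -1.6 × (9.31 - 6) = -5.296%, loss ≈ 15151 × 5.296/100 ≈ 802.
Year 2017: gap = -1.6 × (9.4 - 6) = -5.44%, loss ≈ 15151 × 5.44/100 ≈ 824.
Year 2018: gap = -1.6 × (9.38 - 6) = -5.408%, loss ≈ 15151 × 5.408/100 ≈ 819.
Year 2019: gap = -1.6 × (9.73 - 6) = -5.968%, loss ≈ 15151 × 5.968/100 ≈ 904.
Total lost output = 376 + 802 + 824 + 819 + 904 = 3725 billion.

$3,725 billion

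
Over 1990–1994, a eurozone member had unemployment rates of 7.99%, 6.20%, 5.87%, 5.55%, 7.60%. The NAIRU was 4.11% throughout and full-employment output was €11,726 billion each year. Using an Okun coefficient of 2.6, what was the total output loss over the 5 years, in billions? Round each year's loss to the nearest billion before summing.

Year 1990: gap = -2.6 × (7.99 - 4.11) = -10.088%, loss ≈ 11726 × 10.088/100 ≈ 1183.
Year 1991: gap = -2.6 × (6.2 - 4.11) = -5.434%, loss ≈ 11726 × 5.434/100 ≈ 637.
Year 1992: gap = -2.6 × (5.87 - 4.11) = -4.576%, loss ≈ 11726 × 4.576/100 ≈ 537.
Year 1993: gap = -2.6 × (5.55 - 4.11) = -3.744%, loss ≈ 11726 × 3.744/100 ≈ 439.
Year 1994: gap = -2.6 × (7.6 - 4.11) = -9.074%, loss ≈ 11726 × 9.074/100 ≈ 1064.
Total lost output = 1183 + 637 + 537 + 439 + 1064 = 3860 billion.

€3,860 billion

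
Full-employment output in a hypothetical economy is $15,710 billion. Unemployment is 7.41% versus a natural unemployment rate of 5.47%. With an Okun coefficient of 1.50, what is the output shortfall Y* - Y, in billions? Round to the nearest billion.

Output gap = -1.50 × (7.41 - 5.47) = -1.5 × 1.94 = -2.91%.
Actual GDP ≈ 15710 × 0.9709 ≈ 15253 billion, so the shortfall is 15710 - 15253 = 457 billion.

$457 billion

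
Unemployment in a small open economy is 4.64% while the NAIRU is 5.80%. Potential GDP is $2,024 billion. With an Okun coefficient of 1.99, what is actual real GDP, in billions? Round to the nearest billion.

Unemployment gap = 4.64 - 5.8 = -1.16 points, so the output gap is -1.99 × (-1.16) = 2.3084%.
Actual GDP = 2024 × (1 + 2.3084/100) = 2024 × 1.023084 ≈ 2071 billion.

$2,071 billion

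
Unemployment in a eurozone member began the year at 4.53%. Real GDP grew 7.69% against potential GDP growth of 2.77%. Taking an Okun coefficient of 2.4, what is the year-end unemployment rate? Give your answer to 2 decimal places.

2.48%

Growth-rate Okun's law: g_Y = g_Y* - β × Δu, so Δu = (g_Y* - g_Y)/β.
Δu = (2.77 - 7.69)/2.4 = -4.92/2.4 = -2.05 percentage points.
Year-end unemployment = 4.53 - 2.05 = 2.48%.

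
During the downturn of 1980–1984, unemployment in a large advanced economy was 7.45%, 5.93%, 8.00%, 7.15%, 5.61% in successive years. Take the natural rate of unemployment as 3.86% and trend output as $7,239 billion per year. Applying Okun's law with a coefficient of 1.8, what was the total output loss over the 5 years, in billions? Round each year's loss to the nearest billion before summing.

$1,934 billion

Year 1980: gap = -1.8 × (7.45 - 3.86) = -6.462%, loss ≈ 7239 × 6.462/100 ≈ 468.
Year 1981: gap = -1.8 × (5.93 - 3.86) = -3.726%, loss ≈ 7239 × 3.726/100 ≈ 270.
Year 1982: gap = -1.8 × (8 - 3.86) = -7.452%, loss ≈ 7239 × 7.452/100 ≈ 539.
Year 1983: gap = -1.8 × (7.15 - 3.86) = -5.922%, loss ≈ 7239 × 5.922/100 ≈ 429.
Year 1984: gap = -1.8 × (5.61 - 3.86) = -3.15%, loss ≈ 7239 × 3.15/100 ≈ 228.
Total lost output = 468 + 270 + 539 + 429 + 228 = 1934 billion.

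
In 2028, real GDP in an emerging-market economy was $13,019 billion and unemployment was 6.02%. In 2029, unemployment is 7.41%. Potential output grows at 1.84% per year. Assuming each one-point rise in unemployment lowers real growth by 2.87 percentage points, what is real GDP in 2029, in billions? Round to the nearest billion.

$12,739 billion

Δu = 7.41 - 6.02 = 1.39 points.
Okun's law (growth form): g_Y = g_Y* - β × Δu = 1.84 - 2.87 × (1.39) = 1.84 - 3.9893 = -2.1493%.
Real GDP in the next year = 13019 × (1 - 2.1493/100) = 13019 × 0.978507 ≈ 12739 billion.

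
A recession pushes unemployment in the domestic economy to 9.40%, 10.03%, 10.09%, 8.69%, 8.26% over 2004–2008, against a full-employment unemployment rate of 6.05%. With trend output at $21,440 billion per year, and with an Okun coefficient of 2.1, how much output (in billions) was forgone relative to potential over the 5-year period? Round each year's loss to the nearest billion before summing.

$7,303 billion

Year 2004: gap = -2.1 × (9.4 - 6.05) = -7.035%, loss ≈ 21440 × 7.035/100 ≈ 1508.
Year 2005: gap = -2.1 × (10.03 - 6.05) = -8.358%, loss ≈ 21440 × 8.358/100 ≈ 1792.
Year 2006: gap = -2.1 × (10.09 - 6.05) = -8.484%, loss ≈ 21440 × 8.484/100 ≈ 1819.
Year 2007: gap = -2.1 × (8.69 - 6.05) = -5.544%, loss ≈ 21440 × 5.544/100 ≈ 1189.
Year 2008: gap = -2.1 × (8.26 - 6.05) = -4.641%, loss ≈ 21440 × 4.641/100 ≈ 995.
Total lost output = 1508 + 1792 + 1819 + 1189 + 995 = 7303 billion.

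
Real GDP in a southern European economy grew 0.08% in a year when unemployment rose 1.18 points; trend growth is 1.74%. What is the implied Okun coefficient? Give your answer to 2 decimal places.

β ≈ 1.41

Growth form: g_Y = g_Y* - β × Δu, so β = (g_Y* - g_Y)/Δu.
β = (1.74 - 0.08)/1.18 = 1.66/1.18 = 1.41.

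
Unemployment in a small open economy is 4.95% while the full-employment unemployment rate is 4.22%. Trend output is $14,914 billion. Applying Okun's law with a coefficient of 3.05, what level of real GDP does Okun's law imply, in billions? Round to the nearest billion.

$14,582 billion

Unemployment gap = 4.95 - 4.22 = 0.73 points, so the output gap is -3.05 × 0.73 = -2.2265%.
Actual GDP = 14914 × (1 - 2.2265/100) = 14914 × 0.977735 ≈ 14582 billion.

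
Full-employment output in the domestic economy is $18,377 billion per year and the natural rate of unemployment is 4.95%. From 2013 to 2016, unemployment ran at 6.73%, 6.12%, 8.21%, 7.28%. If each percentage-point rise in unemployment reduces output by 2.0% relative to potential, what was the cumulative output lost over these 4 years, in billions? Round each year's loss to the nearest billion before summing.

$3,138 billion

Year 2013: gap = -2.0 × (6.73 - 4.95) = -3.56%, loss ≈ 18377 × 3.56/100 ≈ 654.
Year 2014: gap = -2.0 × (6.12 - 4.95) = -2.34%, loss ≈ 18377 × 2.34/100 ≈ 430.
Year 2015: gap = -2.0 × (8.21 - 4.95) = -6.52%, loss ≈ 18377 × 6.52/100 ≈ 1198.
Year 2016: gap = -2.0 × (7.28 - 4.95) = -4.66%, loss ≈ 18377 × 4.66/100 ≈ 856.
Total lost output = 654 + 430 + 1198 + 856 = 3138 billion.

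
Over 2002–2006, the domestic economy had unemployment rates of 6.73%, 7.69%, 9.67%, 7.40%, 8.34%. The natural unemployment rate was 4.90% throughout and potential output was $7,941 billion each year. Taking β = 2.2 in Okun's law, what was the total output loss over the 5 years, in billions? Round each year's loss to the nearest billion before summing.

Year 2002: gap = -2.2 × (6.73 - 4.9) = -4.026%, loss ≈ 7941 × 4.026/100 ≈ 320.
Year 2003: gap = -2.2 × (7.69 - 4.9) = -6.138%, loss ≈ 7941 × 6.138/100 ≈ 487.
Year 2004: gap = -2.2 × (9.67 - 4.9) = -10.494%, loss ≈ 7941 × 10.494/100 ≈ 833.
Year 2005: gap = -2.2 × (7.4 - 4.9) = -5.5%, loss ≈ 7941 × 5.5/100 ≈ 437.
Year 2006: gap = -2.2 × (8.34 - 4.9) = -7.568%, loss ≈ 7941 × 7.568/100 ≈ 601.
Total lost output = 320 + 487 + 833 + 437 + 601 = 2678 billion.

$2,678 billion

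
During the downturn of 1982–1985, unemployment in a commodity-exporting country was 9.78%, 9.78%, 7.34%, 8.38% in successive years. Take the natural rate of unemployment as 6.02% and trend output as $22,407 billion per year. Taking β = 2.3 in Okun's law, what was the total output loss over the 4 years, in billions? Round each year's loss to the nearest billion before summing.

$5,772 billion

Year 1982: gap = -2.3 × (9.78 - 6.02) = -8.648%, loss ≈ 22407 × 8.648/100 ≈ 1938.
Year 1983: gap = -2.3 × (9.78 - 6.02) = -8.648%, loss ≈ 22407 × 8.648/100 ≈ 1938.
Year 1984: gap = -2.3 × (7.34 - 6.02) = -3.036%, loss ≈ 22407 × 3.036/100 ≈ 680.
Year 1985: gap = -2.3 × (8.38 - 6.02) = -5.428%, loss ≈ 22407 × 5.428/100 ≈ 1216.
Total lost output = 1938 + 1938 + 680 + 1216 = 5772 billion.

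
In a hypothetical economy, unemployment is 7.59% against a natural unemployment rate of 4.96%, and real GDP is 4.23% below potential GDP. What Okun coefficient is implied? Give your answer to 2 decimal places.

β ≈ 1.61

Okun's law: output gap = -β × (u - u*).
-4.23 = -β × (7.59 - 4.96) = -β × 2.63, so β = 4.23/2.63 = 1.61.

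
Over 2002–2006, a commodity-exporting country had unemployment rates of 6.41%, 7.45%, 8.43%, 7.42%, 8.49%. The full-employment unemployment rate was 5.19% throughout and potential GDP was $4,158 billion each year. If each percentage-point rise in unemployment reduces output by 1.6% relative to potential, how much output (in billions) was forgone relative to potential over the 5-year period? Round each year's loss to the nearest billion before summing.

$815 billion

Year 2002: gap = -1.6 × (6.41 - 5.19) = -1.952%, loss ≈ 4158 × 1.952/100 ≈ 81.
Year 2003: gap = -1.6 × (7.45 - 5.19) = -3.616%, loss ≈ 4158 × 3.616/100 ≈ 150.
Year 2004: gap = -1.6 × (8.43 - 5.19) = -5.184%, loss ≈ 4158 × 5.184/100 ≈ 216.
Year 2005: gap = -1.6 × (7.42 - 5.19) = -3.568%, loss ≈ 4158 × 3.568/100 ≈ 148.
Year 2006: gap = -1.6 × (8.49 - 5.19) = -5.28%, loss ≈ 4158 × 5.28/100 ≈ 220.
Total lost output = 81 + 150 + 216 + 148 + 220 = 815 billion.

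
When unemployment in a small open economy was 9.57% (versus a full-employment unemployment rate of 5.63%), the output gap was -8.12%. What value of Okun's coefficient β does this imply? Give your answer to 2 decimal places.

Okun's law: output gap = -β × (u - u*).
-8.12 = -β × (9.57 - 5.63) = -β × 3.94, so β = 8.12/3.94 = 2.06.

β ≈ 2.06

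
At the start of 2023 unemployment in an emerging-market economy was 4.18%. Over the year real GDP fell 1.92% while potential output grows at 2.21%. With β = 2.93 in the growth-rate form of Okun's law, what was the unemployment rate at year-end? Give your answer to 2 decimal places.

5.59%

Growth-rate Okun's law: g_Y = g_Y* - β × Δu, so Δu = (g_Y* - g_Y)/β.
Δu = (2.21 + 1.92)/2.93 = 4.13/2.93 = 1.41 percentage points.
Year-end unemployment = 4.18 + 1.41 = 5.59%.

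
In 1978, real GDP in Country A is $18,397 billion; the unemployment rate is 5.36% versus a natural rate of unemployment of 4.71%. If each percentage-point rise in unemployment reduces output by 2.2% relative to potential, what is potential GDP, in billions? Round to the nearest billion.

$18,664 billion

Unemployment gap = 5.36 - 4.71 = 0.65 points, so output gap = -2.2 × 0.65 = -1.43%.
Since Y = Y* × (1 + gap/100), Y* = 18397/0.9857 ≈ 18664 billion.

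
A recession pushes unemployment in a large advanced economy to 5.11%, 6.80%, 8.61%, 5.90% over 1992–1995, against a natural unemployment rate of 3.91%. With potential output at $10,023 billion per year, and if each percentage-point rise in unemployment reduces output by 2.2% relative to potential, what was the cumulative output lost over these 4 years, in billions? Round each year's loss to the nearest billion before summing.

$2,377 billion

Year 1992: gap = -2.2 × (5.11 - 3.91) = -2.64%, loss ≈ 10023 × 2.64/100 ≈ 265.
Year 1993: gap = -2.2 × (6.8 - 3.91) = -6.358%, loss ≈ 10023 × 6.358/100 ≈ 637.
Year 1994: gap = -2.2 × (8.61 - 3.91) = -10.34%, loss ≈ 10023 × 10.34/100 ≈ 1036.
Year 1995: gap = -2.2 × (5.9 - 3.91) = -4.378%, loss ≈ 10023 × 4.378/100 ≈ 439.
Total lost output = 265 + 637 + 1036 + 439 = 2377 billion.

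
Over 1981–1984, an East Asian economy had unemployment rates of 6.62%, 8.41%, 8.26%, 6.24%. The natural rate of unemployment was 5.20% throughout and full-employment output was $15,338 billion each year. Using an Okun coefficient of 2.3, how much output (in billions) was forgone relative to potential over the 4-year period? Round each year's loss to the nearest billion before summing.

$3,079 billion

Year 1981: gap = -2.3 × (6.62 - 5.2) = -3.266%, loss ≈ 15338 × 3.266/100 ≈ 501.
Year 1982: gap = -2.3 × (8.41 - 5.2) = -7.383%, loss ≈ 15338 × 7.383/100 ≈ 1132.
Year 1983: gap = -2.3 × (8.26 - 5.2) = -7.038%, loss ≈ 15338 × 7.038/100 ≈ 1079.
Year 1984: gap = -2.3 × (6.24 - 5.2) = -2.392%, loss ≈ 15338 × 2.392/100 ≈ 367.
Total lost output = 501 + 1132 + 1079 + 367 = 3079 billion.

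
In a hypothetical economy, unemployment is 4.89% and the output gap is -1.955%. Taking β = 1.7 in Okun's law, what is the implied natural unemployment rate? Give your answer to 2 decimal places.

3.74%

From Okun's law, u - u* = -(output gap)/β = -(-1.955)/1.7 = 1.15 points.
So u* = 4.89 - 1.15 = 3.74%.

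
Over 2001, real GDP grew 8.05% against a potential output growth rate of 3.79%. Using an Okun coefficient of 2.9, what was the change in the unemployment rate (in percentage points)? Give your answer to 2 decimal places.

Growth-rate Okun's law: g_Y = g_Y* - β × Δu, so Δu = (g_Y* - g_Y)/β.
Δu = (3.79 - 8.05)/2.9 = -4.26/2.9 = -1.47 percentage points.

-1.47 percentage points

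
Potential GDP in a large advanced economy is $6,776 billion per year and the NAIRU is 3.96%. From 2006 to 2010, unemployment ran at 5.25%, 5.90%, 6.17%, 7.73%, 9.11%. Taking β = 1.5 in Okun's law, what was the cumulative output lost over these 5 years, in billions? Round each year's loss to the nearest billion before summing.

Year 2006: gap = -1.5 × (5.25 - 3.96) = -1.935%, loss ≈ 6776 × 1.935/100 ≈ 131.
Year 2007: gap = -1.5 × (5.9 - 3.96) = -2.91%, loss ≈ 6776 × 2.91/100 ≈ 197.
Year 2008: gap = -1.5 × (6.17 - 3.96) = -3.315%, loss ≈ 6776 × 3.315/100 ≈ 225.
Year 2009: gap = -1.5 × (7.73 - 3.96) = -5.655%, loss ≈ 6776 × 5.655/100 ≈ 383.
Year 2010: gap = -1.5 × (9.11 - 3.96) = -7.725%, loss ≈ 6776 × 7.725/100 ≈ 523.
Total lost output = 131 + 197 + 225 + 383 + 523 = 1459 billion.

$1,459 billion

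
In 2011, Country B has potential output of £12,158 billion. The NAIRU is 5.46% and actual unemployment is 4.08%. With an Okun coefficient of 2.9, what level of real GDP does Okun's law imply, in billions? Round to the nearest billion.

Unemployment gap = 4.08 - 5.46 = -1.38 points, so the output gap is -2.9 × (-1.38) = 4.002%.
Actual GDP = 12158 × (1 + 4.002/100) = 12158 × 1.04002 ≈ 12645 billion.

£12,645 billion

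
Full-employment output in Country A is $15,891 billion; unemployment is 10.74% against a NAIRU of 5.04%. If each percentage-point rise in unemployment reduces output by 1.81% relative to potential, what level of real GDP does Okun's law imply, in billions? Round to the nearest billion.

Unemployment gap = 10.74 - 5.04 = 5.7 points, so the output gap is -1.81 × 5.7 = -10.317%.
Actual GDP = 15891 × (1 - 10.317/100) = 15891 × 0.89683 ≈ 14252 billion.

$14,252 billion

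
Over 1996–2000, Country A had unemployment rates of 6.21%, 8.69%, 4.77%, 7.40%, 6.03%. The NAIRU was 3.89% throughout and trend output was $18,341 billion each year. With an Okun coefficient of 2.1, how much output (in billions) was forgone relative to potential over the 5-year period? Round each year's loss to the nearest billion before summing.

Year 1996: gap = -2.1 × (6.21 - 3.89) = -4.872%, loss ≈ 18341 × 4.872/100 ≈ 894.
Year 1997: gap = -2.1 × (8.69 - 3.89) = -10.08%, loss ≈ 18341 × 10.08/100 ≈ 1849.
Year 1998: gap = -2.1 × (4.77 - 3.89) = -1.848%, loss ≈ 18341 × 1.848/100 ≈ 339.
Year 1999: gap = -2.1 × (7.4 - 3.89) = -7.371%, loss ≈ 18341 × 7.371/100 ≈ 1352.
Year 2000: gap = -2.1 × (6.03 - 3.89) = -4.494%, loss ≈ 18341 × 4.494/100 ≈ 824.
Total lost output = 894 + 1849 + 339 + 1352 + 824 = 5258 billion.

$5,258 billion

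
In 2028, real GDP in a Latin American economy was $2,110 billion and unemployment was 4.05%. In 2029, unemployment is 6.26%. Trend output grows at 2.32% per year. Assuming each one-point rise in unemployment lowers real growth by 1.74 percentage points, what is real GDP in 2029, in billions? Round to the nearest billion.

Δu = 6.26 - 4.05 = 2.21 points.
Okun's law (growth form): g_Y = g_Y* - β × Δu = 2.32 - 1.74 × (2.21) = 2.32 - 3.8454 = -1.5254%.
Real GDP in the next year = 2110 × (1 - 1.5254/100) = 2110 × 0.984746 ≈ 2078 billion.

$2,078 billion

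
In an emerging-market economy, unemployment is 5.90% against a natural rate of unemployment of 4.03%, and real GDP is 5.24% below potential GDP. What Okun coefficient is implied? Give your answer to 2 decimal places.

Okun's law: output gap = -β × (u - u*).
-5.24 = -β × (5.9 - 4.03) = -β × 1.87, so β = 5.24/1.87 = 2.80.

β ≈ 2.80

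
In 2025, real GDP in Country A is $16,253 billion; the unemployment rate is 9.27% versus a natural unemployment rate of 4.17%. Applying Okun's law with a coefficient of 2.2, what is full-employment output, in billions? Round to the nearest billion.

$18,307 billion

Unemployment gap = 9.27 - 4.17 = 5.1 points, so output gap = -2.2 × 5.1 = -11.22%.
Since Y = Y* × (1 + gap/100), Y* = 16253/0.8878 ≈ 18307 billion.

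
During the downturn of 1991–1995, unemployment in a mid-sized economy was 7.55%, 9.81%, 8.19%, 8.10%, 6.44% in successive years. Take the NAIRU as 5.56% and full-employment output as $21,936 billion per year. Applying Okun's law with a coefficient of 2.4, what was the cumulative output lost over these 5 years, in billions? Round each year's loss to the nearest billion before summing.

Year 1991: gap = -2.4 × (7.55 - 5.56) = -4.776%, loss ≈ 21936 × 4.776/100 ≈ 1048.
Year 1992: gap = -2.4 × (9.81 - 5.56) = -10.2%, loss ≈ 21936 × 10.2/100 ≈ 2237.
Year 1993: gap = -2.4 × (8.19 - 5.56) = -6.312%, loss ≈ 21936 × 6.312/100 ≈ 1385.
Year 1994: gap = -2.4 × (8.1 - 5.56) = -6.096%, loss ≈ 21936 × 6.096/100 ≈ 1337.
Year 1995: gap = -2.4 × (6.44 - 5.56) = -2.112%, loss ≈ 21936 × 2.112/100 ≈ 463.
Total lost output = 1048 + 2237 + 1385 + 1337 + 463 = 6470 billion.

$6,470 billion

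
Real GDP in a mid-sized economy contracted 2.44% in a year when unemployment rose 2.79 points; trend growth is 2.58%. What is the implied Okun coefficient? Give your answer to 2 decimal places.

Growth form: g_Y = g_Y* - β × Δu, so β = (g_Y* - g_Y)/Δu.
β = (2.58 + 2.44)/2.79 = 5.02/2.79 = 1.80.

β ≈ 1.80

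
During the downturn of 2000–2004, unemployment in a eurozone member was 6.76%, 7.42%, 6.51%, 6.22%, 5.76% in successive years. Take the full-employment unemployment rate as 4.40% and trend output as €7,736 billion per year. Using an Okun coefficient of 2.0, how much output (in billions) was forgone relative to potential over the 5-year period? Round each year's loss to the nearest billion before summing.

Year 2000: gap = -2.0 × (6.76 - 4.4) = -4.72%, loss ≈ 7736 × 4.72/100 ≈ 365.
Year 2001: gap = -2.0 × (7.42 - 4.4) = -6.04%, loss ≈ 7736 × 6.04/100 ≈ 467.
Year 2002: gap = -2.0 × (6.51 - 4.4) = -4.22%, loss ≈ 7736 × 4.22/100 ≈ 326.
Year 2003: gap = -2.0 × (6.22 - 4.4) = -3.64%, loss ≈ 7736 × 3.64/100 ≈ 282.
Year 2004: gap = -2.0 × (5.76 - 4.4) = -2.72%, loss ≈ 7736 × 2.72/100 ≈ 210.
Total lost output = 365 + 467 + 326 + 282 + 210 = 1650 billion.

€1,650 billion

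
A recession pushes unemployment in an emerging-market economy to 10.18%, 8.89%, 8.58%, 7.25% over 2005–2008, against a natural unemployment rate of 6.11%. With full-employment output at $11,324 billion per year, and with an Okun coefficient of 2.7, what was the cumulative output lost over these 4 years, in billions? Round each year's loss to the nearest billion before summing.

Year 2005: gap = -2.7 × (10.18 - 6.11) = -10.989%, loss ≈ 11324 × 10.989/100 ≈ 1244.
Year 2006: gap = -2.7 × (8.89 - 6.11) = -7.506%, loss ≈ 11324 × 7.506/100 ≈ 850.
Year 2007: gap = -2.7 × (8.58 - 6.11) = -6.669%, loss ≈ 11324 × 6.669/100 ≈ 755.
Year 2008: gap = -2.7 × (7.25 - 6.11) = -3.078%, loss ≈ 11324 × 3.078/100 ≈ 349.
Total lost output = 1244 + 850 + 755 + 349 = 3198 billion.

$3,198 billion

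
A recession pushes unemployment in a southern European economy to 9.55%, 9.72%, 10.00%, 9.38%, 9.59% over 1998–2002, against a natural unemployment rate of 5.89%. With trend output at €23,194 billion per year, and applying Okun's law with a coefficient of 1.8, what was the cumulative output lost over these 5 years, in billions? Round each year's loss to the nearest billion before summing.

€7,845 billion

Year 1998: gap = -1.8 × (9.55 - 5.89) = -6.588%, loss ≈ 23194 × 6.588/100 ≈ 1528.
Year 1999: gap = -1.8 × (9.72 - 5.89) = -6.894%, loss ≈ 23194 × 6.894/100 ≈ 1599.
Year 2000: gap = -1.8 × (10 - 5.89) = -7.398%, loss ≈ 23194 × 7.398/100 ≈ 1716.
Year 2001: gap = -1.8 × (9.38 - 5.89) = -6.282%, loss ≈ 23194 × 6.282/100 ≈ 1457.
Year 2002: gap = -1.8 × (9.59 - 5.89) = -6.66%, loss ≈ 23194 × 6.66/100 ≈ 1545.
Total lost output = 1528 + 1599 + 1716 + 1457 + 1545 = 7845 billion.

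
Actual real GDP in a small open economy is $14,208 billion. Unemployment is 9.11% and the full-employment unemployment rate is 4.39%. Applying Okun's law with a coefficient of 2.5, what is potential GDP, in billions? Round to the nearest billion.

$16,109 billion

Unemployment gap = 9.11 - 4.39 = 4.72 points, so output gap = -2.5 × 4.72 = -11.8%.
Since Y = Y* × (1 + gap/100), Y* = 14208/0.882 ≈ 16109 billion.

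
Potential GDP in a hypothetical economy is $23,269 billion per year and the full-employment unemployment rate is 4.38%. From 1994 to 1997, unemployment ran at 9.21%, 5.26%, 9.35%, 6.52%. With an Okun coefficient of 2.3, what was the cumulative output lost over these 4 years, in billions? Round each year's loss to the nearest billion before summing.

$6,861 billion

Year 1994: gap = -2.3 × (9.21 - 4.38) = -11.109%, loss ≈ 23269 × 11.109/100 ≈ 2585.
Year 1995: gap = -2.3 × (5.26 - 4.38) = -2.024%, loss ≈ 23269 × 2.024/100 ≈ 471.
Year 1996: gap = -2.3 × (9.35 - 4.38) = -11.431%, loss ≈ 23269 × 11.431/100 ≈ 2660.
Year 1997: gap = -2.3 × (6.52 - 4.38) = -4.922%, loss ≈ 23269 × 4.922/100 ≈ 1145.
Total lost output = 2585 + 471 + 2660 + 1145 = 6861 billion.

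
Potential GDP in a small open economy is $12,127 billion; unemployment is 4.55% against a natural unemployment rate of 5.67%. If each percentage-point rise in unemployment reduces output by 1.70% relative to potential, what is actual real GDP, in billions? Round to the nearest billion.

$12,358 billion

Unemployment gap = 4.55 - 5.67 = -1.12 points, so the output gap is -1.7 × (-1.12) = 1.904%.
Actual GDP = 12127 × (1 + 1.904/100) = 12127 × 1.01904 ≈ 12358 billion.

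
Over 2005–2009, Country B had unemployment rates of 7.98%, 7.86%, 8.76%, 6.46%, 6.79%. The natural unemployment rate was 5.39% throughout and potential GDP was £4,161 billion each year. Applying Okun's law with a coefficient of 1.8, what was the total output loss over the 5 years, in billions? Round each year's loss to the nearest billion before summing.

Year 2005: gap = -1.8 × (7.98 - 5.39) = -4.662%, loss ≈ 4161 × 4.662/100 ≈ 194.
Year 2006: gap = -1.8 × (7.86 - 5.39) = -4.446%, loss ≈ 4161 × 4.446/100 ≈ 185.
Year 2007: gap = -1.8 × (8.76 - 5.39) = -6.066%, loss ≈ 4161 × 6.066/100 ≈ 252.
Year 2008: gap = -1.8 × (6.46 - 5.39) = -1.926%, loss ≈ 4161 × 1.926/100 ≈ 80.
Year 2009: gap = -1.8 × (6.79 - 5.39) = -2.52%, loss ≈ 4161 × 2.52/100 ≈ 105.
Total lost output = 194 + 185 + 252 + 80 + 105 = 816 billion.

£816 billion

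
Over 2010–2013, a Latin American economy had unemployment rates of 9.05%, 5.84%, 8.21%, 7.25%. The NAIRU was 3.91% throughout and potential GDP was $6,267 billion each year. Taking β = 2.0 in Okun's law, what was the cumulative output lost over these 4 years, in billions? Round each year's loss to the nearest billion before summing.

$1,844 billion

Year 2010: gap = -2.0 × (9.05 - 3.91) = -10.28%, loss ≈ 6267 × 10.28/100 ≈ 644.
Year 2011: gap = -2.0 × (5.84 - 3.91) = -3.86%, loss ≈ 6267 × 3.86/100 ≈ 242.
Year 2012: gap = -2.0 × (8.21 - 3.91) = -8.6%, loss ≈ 6267 × 8.6/100 ≈ 539.
Year 2013: gap = -2.0 × (7.25 - 3.91) = -6.68%, loss ≈ 6267 × 6.68/100 ≈ 419.
Total lost output = 644 + 242 + 539 + 419 = 1844 billion.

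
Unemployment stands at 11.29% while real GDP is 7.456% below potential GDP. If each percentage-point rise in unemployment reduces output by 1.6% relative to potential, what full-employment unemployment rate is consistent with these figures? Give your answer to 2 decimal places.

6.63%

From Okun's law, u - u* = -(output gap)/β = -(-7.456)/1.6 = 4.66 points.
So u* = 11.29 - 4.66 = 6.63%.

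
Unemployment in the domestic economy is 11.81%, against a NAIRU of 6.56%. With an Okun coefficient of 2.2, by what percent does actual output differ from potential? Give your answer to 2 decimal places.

The unemployment gap is 11.81 - 6.56 = 5.25 percentage points.
Okun's law gives an output gap of -2.2 × 5.25 = -11.55%, i.e. 11.55% below potential.

-11.55%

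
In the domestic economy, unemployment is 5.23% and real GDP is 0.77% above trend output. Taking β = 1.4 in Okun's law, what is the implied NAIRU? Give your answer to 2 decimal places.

5.78%

From Okun's law, u - u* = -(output gap)/β = -(0.77)/1.4 = -0.55 points.
So u* = 5.23 + 0.55 = 5.78%.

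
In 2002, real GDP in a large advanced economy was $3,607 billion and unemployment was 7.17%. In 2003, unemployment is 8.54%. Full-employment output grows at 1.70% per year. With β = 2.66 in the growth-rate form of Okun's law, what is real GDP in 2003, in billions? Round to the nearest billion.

$3,537 billion

Δu = 8.54 - 7.17 = 1.37 points.
Okun's law (growth form): g_Y = g_Y* - β × Δu = 1.70 - 2.66 × (1.37) = 1.7 - 3.6442 = -1.9442%.
Real GDP in the next year = 3607 × (1 - 1.9442/100) = 3607 × 0.980558 ≈ 3537 billion.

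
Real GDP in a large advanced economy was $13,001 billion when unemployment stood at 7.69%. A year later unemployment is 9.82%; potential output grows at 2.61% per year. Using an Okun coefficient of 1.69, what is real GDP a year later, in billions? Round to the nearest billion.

Δu = 9.82 - 7.69 = 2.13 points.
Okun's law (growth form): g_Y = g_Y* - β × Δu = 2.61 - 1.69 × (2.13) = 2.61 - 3.5997 = -0.9897%.
Real GDP in the next year = 13001 × (1 - 0.9897/100) = 13001 × 0.990103 ≈ 12872 billion.

$12,872 billion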